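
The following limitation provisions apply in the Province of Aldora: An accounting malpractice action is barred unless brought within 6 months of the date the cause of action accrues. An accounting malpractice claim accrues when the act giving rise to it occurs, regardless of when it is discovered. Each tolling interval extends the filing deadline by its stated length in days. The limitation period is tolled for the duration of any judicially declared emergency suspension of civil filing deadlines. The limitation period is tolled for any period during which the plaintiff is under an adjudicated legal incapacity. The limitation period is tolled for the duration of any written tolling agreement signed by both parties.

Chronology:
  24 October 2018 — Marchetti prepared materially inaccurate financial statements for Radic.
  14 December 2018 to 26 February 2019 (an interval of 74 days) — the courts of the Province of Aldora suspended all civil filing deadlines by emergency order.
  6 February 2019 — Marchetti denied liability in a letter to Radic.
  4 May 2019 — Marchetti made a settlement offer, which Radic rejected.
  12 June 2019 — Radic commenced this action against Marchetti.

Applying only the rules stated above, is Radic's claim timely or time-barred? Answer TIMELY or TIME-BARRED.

TIMELY

The claim accrued on 24 October 2018, when the wrongful act occurred.
6 months from 24 October 2018 is 24 April 2019.
The emergency suspension of filing deadlines from 14 December 2018 to 26 February 2019 tolled the period for 74 days, extending the deadline to 7 July 2019.
Nothing else in the chronology tolls or restarts the period.
Filing on 12 June 2019 beat the 7 July 2019 deadline — the action is timely.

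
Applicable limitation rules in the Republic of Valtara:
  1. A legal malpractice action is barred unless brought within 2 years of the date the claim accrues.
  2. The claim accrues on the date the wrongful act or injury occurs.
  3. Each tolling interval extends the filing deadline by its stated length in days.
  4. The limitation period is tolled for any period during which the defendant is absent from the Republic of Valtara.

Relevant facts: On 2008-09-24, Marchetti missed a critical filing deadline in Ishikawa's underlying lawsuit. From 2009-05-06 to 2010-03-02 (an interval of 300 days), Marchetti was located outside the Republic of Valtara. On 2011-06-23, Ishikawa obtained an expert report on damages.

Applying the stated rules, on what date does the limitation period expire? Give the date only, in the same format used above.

The claim accrued on 2008-09-24, when the wrongful act occurred.
The untolled deadline — 2 years after 2008-09-24 — is 2010-09-24.
Because the defendant's absence from the jurisdiction ran from 2009-05-06 to 2010-03-02, the deadline is extended by 300 days to 2011-07-21.
None of the other events listed affects the running of the period under the stated rules.

2011-07-21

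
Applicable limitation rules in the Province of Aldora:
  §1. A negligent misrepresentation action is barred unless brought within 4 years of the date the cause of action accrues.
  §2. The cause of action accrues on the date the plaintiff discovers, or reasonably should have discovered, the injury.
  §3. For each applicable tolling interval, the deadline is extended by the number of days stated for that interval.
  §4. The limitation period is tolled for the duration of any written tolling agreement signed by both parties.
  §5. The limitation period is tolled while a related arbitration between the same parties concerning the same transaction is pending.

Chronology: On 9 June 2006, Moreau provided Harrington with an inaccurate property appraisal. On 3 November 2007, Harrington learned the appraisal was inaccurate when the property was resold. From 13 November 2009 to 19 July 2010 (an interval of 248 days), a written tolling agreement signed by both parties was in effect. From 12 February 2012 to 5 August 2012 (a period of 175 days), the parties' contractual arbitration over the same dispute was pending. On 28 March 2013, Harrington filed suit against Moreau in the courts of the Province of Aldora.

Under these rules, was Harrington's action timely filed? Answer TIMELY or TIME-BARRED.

The claim did not accrue until Harrington discovered the injury on 3 November 2007; the 9 June 2006 act date does not start the clock under the stated rule.
4 years from 3 November 2007 is 3 November 2011.
Because the written tolling agreement ran from 13 November 2009 to 19 July 2010, the deadline is extended by 248 days to 8 July 2012.
Because the pending related arbitration ran from 12 February 2012 to 5 August 2012, the deadline is extended by 175 days to 30 December 2012.
Harrington filed on 28 March 2013, after the 30 December 2012 deadline, so the action is time-barred.

TIME-BARRED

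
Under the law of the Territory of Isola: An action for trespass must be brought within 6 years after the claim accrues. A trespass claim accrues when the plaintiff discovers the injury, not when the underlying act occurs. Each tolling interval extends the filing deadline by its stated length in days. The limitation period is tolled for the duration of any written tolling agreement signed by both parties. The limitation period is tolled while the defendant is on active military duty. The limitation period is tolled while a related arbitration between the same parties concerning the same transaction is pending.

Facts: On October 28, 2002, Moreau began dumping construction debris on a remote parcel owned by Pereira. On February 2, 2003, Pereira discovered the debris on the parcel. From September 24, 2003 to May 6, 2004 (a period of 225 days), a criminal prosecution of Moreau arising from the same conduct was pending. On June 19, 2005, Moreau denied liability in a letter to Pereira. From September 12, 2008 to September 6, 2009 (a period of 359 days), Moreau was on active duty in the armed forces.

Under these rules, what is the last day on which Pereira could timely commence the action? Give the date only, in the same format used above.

January 27, 2010

The claim did not accrue until Pereira discovered the injury on February 2, 2003; the October 28, 2002 act date does not start the clock under the stated rule.
Adding the 6 years base period to February 2, 2003 gives a deadline of February 2, 2009, before any tolling.
The defendant's active military service from September 12, 2008 to September 6, 2009 tolled the period for 359 days, extending the deadline to January 27, 2010.
No stated provision tolls the period for a criminal prosecution, so the interval from September 24, 2003 to May 6, 2004 has no effect on the deadline.
None of the other events listed affects the running of the period under the stated rules.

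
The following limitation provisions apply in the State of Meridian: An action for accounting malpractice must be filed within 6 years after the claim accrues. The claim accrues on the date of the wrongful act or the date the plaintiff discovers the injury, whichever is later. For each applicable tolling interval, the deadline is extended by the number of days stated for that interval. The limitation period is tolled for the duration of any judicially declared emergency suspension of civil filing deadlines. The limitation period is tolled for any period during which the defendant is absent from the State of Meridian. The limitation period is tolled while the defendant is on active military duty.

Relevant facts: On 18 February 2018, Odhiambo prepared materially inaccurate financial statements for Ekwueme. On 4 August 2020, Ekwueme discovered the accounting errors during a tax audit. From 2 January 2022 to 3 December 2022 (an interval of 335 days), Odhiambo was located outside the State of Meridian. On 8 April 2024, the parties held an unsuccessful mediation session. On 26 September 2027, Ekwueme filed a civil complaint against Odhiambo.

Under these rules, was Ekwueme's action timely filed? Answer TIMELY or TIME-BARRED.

TIME-BARRED

Taking the later of the act (18 February 2018) and discovery (4 August 2020), the claim accrued on 4 August 2020.
The untolled deadline — 6 years after 4 August 2020 — is 4 August 2026.
Because the defendant's absence from the jurisdiction ran from 2 January 2022 to 3 December 2022, the deadline is extended by 335 days to 5 July 2027.
The other events in the timeline have no effect on the limitation period under the stated rules.
Filing on 26 September 2027 missed the 5 July 2027 deadline — the action is time-barred.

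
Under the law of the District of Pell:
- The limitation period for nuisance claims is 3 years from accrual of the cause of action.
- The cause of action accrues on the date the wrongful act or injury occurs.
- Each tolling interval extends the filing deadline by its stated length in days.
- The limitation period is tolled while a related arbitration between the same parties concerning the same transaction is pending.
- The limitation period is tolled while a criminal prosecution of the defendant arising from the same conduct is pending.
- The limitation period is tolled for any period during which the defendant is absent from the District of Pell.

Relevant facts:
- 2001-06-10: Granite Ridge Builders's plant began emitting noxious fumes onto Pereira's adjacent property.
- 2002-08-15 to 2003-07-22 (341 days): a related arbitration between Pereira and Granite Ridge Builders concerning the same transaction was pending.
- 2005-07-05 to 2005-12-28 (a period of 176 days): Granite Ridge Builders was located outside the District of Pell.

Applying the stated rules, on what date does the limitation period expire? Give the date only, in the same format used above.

2005-05-17

The claim accrued on 2001-06-10, when the wrongful act occurred.
Adding the 3 years base period to 2001-06-10 gives a deadline of 2004-06-10, before any tolling.
The pending related arbitration from 2002-08-15 to 2003-07-22 tolled the period for 341 days, extending the deadline to 2005-05-17.
The defendant's absence from the jurisdiction from 2005-07-05 to 2005-12-28 began after the period had already run on 2005-05-17, so it has no tolling effect.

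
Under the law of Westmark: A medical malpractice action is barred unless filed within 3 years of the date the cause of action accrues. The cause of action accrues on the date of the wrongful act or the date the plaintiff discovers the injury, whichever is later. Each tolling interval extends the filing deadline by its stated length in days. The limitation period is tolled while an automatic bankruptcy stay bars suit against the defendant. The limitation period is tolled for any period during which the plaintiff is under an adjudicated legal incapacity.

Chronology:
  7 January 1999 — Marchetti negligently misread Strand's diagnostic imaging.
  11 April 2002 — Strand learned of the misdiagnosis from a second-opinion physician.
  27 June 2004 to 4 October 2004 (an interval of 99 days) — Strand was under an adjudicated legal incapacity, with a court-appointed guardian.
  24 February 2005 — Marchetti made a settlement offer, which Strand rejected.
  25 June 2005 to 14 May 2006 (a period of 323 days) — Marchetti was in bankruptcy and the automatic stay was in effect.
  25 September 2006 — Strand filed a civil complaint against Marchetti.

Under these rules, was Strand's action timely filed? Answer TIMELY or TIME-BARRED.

TIME-BARRED

Because discovery on 11 April 2002 post-dates the 7 January 1999 act, accrual under the later-of rule falls on 11 April 2002.
The untolled deadline — 3 years after 11 April 2002 — is 11 April 2005.
The period was tolled for 99 days by the plaintiff's legal incapacity (27 June 2004 to 4 October 2004), pushing the deadline to 19 July 2005.
Because the automatic bankruptcy stay ran from 25 June 2005 to 14 May 2006, the deadline is extended by 323 days to 7 June 2006.
Nothing else in the chronology tolls or restarts the period.
The 25 September 2006 filing falls after the 7 June 2006 deadline; the claim is time-barred.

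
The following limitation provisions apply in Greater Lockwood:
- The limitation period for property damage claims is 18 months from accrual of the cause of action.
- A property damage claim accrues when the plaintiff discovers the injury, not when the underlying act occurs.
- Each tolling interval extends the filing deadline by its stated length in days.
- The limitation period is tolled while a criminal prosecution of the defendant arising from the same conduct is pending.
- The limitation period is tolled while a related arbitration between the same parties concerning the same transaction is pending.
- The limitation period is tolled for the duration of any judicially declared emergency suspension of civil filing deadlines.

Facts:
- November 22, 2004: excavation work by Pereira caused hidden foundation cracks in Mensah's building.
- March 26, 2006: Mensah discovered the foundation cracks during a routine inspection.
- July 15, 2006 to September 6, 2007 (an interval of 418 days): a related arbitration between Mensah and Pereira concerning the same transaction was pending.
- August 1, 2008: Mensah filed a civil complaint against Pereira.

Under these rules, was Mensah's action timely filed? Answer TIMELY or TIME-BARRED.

Under the discovery rule, the claim accrued on March 26, 2006, when Mensah discovered the injury — not on the November 22, 2004 date of the underlying act.
The untolled deadline — 18 months after March 26, 2006 — is September 26, 2007.
The period was tolled for 418 days by the pending related arbitration (July 15, 2006 to September 6, 2007), pushing the deadline to November 17, 2008.
Filing on August 1, 2008 beat the November 17, 2008 deadline — the action is timely.

TIMELY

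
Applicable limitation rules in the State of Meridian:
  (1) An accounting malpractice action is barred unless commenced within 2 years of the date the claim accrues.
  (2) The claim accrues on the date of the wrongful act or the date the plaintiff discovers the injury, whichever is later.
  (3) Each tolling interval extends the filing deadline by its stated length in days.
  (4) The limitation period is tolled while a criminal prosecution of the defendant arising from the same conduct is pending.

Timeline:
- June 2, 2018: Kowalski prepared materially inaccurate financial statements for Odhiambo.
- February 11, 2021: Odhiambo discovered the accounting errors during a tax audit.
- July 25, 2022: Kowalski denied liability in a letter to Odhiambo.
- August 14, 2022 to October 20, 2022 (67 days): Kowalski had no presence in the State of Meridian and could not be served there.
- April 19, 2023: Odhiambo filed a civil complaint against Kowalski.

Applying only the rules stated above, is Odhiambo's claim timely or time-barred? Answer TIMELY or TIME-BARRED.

The claim accrued on February 11, 2021 — the later of the June 2, 2018 act and the February 11, 2021 discovery.
Adding the 2 years base period to February 11, 2021 gives a deadline of February 11, 2023, before any tolling.
The defendant's absence from the jurisdiction from August 14, 2022 to October 20, 2022 does not toll the period, because no stated rule makes the defendant's absence a tolling event.
The other events in the timeline have no effect on the limitation period under the stated rules.
Filing on April 19, 2023 missed the February 11, 2023 deadline — the action is time-barred.

TIME-BARRED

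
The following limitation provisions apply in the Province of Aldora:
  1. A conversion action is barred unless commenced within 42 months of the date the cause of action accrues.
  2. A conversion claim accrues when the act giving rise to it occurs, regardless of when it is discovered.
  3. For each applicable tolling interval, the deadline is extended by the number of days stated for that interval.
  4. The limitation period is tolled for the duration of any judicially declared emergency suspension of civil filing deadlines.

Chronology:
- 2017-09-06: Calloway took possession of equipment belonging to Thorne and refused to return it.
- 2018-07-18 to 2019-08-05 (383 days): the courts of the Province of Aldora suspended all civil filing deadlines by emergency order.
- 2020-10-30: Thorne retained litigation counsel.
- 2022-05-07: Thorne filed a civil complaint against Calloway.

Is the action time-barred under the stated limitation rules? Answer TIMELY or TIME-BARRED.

The claim accrued on 2017-09-06, when the wrongful act occurred.
42 months from 2017-09-06 is 2021-03-06.
Because the emergency suspension of filing deadlines ran from 2018-07-18 to 2019-08-05, the deadline is extended by 383 days to 2022-03-24.
Nothing else in the chronology tolls or restarts the period.
Thorne filed on 2022-05-07, after the 2022-03-24 deadline, so the action is time-barred.

TIME-BARRED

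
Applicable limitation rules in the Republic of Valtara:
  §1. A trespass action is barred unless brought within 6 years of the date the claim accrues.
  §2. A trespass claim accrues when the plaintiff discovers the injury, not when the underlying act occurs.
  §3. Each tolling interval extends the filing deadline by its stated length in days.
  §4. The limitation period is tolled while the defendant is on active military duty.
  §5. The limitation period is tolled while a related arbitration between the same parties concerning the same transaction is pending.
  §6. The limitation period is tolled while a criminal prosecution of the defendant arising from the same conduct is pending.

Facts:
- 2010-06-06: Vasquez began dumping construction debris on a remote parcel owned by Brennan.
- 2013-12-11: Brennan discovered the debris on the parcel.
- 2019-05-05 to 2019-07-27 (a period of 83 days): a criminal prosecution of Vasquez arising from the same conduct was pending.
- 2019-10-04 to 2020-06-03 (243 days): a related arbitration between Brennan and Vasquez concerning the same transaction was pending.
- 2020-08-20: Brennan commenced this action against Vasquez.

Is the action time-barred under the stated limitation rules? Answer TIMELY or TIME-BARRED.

Accrual is tied to discovery, so the period began on 2013-12-11 rather than on 2010-06-06 when the act occurred.
The untolled deadline — 6 years after 2013-12-11 — is 2019-12-11.
The period was tolled for 83 days by the pending criminal prosecution (2019-05-05 to 2019-07-27), pushing the deadline to 2020-03-03.
Because the pending related arbitration ran from 2019-10-04 to 2020-06-03, the deadline is extended by 243 days to 2020-11-01.
Filing on 2020-08-20 beat the 2020-11-01 deadline — the action is timely.

TIMELY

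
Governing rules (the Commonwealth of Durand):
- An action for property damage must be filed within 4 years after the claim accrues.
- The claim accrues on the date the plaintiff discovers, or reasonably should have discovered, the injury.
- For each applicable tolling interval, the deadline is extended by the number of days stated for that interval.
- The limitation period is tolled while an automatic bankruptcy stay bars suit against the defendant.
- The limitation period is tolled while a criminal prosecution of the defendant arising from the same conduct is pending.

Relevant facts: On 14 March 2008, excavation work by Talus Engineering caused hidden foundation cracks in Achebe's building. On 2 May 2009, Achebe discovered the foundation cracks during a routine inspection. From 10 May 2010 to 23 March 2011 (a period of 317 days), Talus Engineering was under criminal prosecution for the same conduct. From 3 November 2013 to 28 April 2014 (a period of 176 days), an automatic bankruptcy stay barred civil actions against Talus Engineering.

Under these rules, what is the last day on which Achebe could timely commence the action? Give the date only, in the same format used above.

7 September 2014

Accrual is tied to discovery, so the period began on 2 May 2009 rather than on 14 March 2008 when the act occurred.
Adding the 4 years base period to 2 May 2009 gives a deadline of 2 May 2013, before any tolling.
The pending criminal prosecution from 10 May 2010 to 23 March 2011 tolled the period for 317 days, extending the deadline to 15 March 2014.
The period was tolled for 176 days by the automatic bankruptcy stay (3 November 2013 to 28 April 2014), pushing the deadline to 7 September 2014.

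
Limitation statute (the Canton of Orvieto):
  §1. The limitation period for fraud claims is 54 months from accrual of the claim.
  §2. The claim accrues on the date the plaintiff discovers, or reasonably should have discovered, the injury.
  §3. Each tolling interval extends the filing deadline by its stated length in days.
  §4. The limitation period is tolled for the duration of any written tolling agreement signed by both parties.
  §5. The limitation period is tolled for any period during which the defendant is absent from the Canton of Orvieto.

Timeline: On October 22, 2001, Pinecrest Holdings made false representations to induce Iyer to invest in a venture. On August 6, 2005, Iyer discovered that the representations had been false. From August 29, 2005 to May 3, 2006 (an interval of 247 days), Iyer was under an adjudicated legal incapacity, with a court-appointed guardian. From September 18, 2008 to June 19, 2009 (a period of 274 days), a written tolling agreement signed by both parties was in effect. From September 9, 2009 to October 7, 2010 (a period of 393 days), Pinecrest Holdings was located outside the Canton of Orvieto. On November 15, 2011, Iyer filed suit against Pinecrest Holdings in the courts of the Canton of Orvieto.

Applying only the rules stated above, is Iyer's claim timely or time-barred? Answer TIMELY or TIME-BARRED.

TIMELY

Under the discovery rule, the claim accrued on August 6, 2005, when Iyer discovered the injury — not on the October 22, 2001 date of the underlying act.
Adding the 54 months base period to August 6, 2005 gives a deadline of February 6, 2010, before any tolling.
Because the written tolling agreement ran from September 18, 2008 to June 19, 2009, the deadline is extended by 274 days to November 7, 2010.
Because the defendant's absence from the jurisdiction ran from September 9, 2009 to October 7, 2010, the deadline is extended by 393 days to December 5, 2011.
The plaintiff's legal incapacity from August 29, 2005 to May 3, 2006 does not toll the period, because no stated rule makes the plaintiff's incapacity a tolling event.
Iyer filed on November 15, 2011, before the December 5, 2011 deadline, so the action is timely.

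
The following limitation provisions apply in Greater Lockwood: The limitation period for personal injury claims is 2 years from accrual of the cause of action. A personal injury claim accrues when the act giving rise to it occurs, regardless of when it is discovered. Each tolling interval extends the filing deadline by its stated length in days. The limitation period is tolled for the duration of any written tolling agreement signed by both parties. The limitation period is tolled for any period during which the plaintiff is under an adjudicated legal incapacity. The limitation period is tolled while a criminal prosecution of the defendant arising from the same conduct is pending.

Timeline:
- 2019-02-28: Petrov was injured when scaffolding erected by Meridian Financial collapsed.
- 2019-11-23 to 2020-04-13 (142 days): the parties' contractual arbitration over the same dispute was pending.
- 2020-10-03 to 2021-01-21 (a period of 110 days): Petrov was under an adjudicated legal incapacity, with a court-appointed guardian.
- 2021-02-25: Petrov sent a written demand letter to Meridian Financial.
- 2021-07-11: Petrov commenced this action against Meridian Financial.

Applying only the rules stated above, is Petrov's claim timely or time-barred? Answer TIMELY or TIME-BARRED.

TIME-BARRED

The cause of action accrued on 2019-02-28, the date of the act.
The untolled deadline — 2 years after 2019-02-28 — is 2021-02-28.
Because the plaintiff's legal incapacity ran from 2020-10-03 to 2021-01-21, the deadline is extended by 110 days to 2021-06-18.
The pending related arbitration from 2019-11-23 to 2020-04-13 does not toll the period, because no stated rule makes a pending arbitration a tolling event.
Nothing else in the chronology tolls or restarts the period.
Filing on 2021-07-11 missed the 2021-06-18 deadline — the action is time-barred.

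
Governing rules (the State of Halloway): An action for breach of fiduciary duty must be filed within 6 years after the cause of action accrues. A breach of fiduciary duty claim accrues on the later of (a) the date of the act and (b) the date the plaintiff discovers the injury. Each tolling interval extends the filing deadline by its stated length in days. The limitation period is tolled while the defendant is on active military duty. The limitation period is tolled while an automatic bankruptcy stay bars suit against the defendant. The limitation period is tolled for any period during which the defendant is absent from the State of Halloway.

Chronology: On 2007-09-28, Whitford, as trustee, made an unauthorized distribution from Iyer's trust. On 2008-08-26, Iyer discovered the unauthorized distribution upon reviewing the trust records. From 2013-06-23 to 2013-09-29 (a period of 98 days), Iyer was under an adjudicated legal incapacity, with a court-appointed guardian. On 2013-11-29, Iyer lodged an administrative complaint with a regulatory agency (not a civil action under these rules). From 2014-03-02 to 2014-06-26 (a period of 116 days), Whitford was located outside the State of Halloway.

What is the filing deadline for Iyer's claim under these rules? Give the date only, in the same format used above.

Taking the later of the act (2007-09-28) and discovery (2008-08-26), the claim accrued on 2008-08-26.
Adding the 6 years base period to 2008-08-26 gives a deadline of 2014-08-26, before any tolling.
The period was tolled for 116 days by the defendant's absence from the jurisdiction (2014-03-02 to 2014-06-26), pushing the deadline to 2014-12-20.
Although the plaintiff's incapacity ran from 2013-06-23 to 2013-09-29, the stated rules do not make that a tolling event, so it is disregarded.
Nothing else in the chronology tolls or restarts the period.

2014-12-20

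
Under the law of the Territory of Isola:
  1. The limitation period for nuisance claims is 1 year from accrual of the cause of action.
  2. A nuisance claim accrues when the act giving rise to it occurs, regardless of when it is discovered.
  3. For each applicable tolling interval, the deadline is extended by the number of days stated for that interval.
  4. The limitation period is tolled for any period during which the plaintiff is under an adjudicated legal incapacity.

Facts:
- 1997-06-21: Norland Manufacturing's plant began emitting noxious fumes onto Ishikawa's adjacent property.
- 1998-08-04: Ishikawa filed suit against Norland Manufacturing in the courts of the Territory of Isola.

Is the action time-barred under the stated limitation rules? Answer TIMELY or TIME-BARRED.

The limitation period began to run on 1997-06-21.
The untolled deadline — 1 year after 1997-06-21 — is 1998-06-21.
Ishikawa filed on 1998-08-04, after the 1998-06-21 deadline, so the action is time-barred.

TIME-BARRED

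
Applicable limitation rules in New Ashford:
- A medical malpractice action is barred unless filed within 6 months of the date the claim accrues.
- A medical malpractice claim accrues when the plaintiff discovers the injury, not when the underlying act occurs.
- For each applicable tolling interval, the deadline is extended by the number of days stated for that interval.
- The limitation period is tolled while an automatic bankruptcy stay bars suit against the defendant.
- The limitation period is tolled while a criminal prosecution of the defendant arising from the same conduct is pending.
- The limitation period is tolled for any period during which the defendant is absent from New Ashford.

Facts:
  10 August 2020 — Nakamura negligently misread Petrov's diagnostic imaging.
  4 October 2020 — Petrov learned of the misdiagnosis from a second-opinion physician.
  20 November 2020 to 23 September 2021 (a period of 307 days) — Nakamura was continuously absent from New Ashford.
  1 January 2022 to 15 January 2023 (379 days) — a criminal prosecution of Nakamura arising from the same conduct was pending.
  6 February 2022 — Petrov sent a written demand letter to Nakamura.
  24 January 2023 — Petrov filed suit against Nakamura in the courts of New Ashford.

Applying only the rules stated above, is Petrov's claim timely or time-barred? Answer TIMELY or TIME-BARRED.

Under the discovery rule, the claim accrued on 4 October 2020, when Petrov discovered the injury — not on the 10 August 2020 date of the underlying act.
6 months from 4 October 2020 is 4 April 2021.
Because the defendant's absence from the jurisdiction ran from 20 November 2020 to 23 September 2021, the deadline is extended by 307 days to 5 February 2022.
The pending criminal prosecution from 1 January 2022 to 15 January 2023 tolled the period for 379 days, extending the deadline to 19 February 2023.
The other events in the timeline have no effect on the limitation period under the stated rules.
The 24 January 2023 filing precedes the 19 February 2023 deadline; the claim is timely.

TIMELY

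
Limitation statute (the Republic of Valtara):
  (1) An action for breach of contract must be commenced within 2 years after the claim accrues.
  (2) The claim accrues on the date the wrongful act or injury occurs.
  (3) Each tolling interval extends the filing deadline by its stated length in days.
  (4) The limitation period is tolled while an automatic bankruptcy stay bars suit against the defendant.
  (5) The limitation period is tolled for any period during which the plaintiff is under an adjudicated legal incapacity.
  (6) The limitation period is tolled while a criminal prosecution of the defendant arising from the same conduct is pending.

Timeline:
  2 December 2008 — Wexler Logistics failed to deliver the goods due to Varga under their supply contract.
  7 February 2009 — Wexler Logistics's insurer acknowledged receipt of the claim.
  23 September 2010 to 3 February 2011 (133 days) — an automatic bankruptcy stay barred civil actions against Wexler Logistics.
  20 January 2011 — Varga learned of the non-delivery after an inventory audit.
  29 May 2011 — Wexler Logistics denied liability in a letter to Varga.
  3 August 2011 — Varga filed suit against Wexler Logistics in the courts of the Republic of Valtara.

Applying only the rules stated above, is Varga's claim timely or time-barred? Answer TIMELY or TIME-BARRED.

Because the rule ties accrual to occurrence, the claim accrued on 2 December 2008, not on the 20 January 2011 discovery date.
Adding the 2 years base period to 2 December 2008 gives a deadline of 2 December 2010, before any tolling.
The automatic bankruptcy stay from 23 September 2010 to 3 February 2011 tolled the period for 133 days, extending the deadline to 14 April 2011.
Nothing else in the chronology tolls or restarts the period.
Filing on 3 August 2011 missed the 14 April 2011 deadline — the action is time-barred.

TIME-BARRED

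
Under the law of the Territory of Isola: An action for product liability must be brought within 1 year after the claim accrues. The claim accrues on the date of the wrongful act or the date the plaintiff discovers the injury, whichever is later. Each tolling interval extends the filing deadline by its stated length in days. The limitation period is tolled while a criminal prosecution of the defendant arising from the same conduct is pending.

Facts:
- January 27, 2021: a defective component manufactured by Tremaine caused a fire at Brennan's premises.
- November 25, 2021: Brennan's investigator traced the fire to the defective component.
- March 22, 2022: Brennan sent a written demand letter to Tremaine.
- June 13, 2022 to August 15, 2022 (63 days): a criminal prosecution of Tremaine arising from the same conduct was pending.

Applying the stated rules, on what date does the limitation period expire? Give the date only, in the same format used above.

January 27, 2023

Because discovery on November 25, 2021 post-dates the January 27, 2021 act, accrual under the later-of rule falls on November 25, 2021.
1 year from November 25, 2021 is November 25, 2022.
Because the pending criminal prosecution ran from June 13, 2022 to August 15, 2022, the deadline is extended by 63 days to January 27, 2023.
The other events in the timeline have no effect on the limitation period under the stated rules.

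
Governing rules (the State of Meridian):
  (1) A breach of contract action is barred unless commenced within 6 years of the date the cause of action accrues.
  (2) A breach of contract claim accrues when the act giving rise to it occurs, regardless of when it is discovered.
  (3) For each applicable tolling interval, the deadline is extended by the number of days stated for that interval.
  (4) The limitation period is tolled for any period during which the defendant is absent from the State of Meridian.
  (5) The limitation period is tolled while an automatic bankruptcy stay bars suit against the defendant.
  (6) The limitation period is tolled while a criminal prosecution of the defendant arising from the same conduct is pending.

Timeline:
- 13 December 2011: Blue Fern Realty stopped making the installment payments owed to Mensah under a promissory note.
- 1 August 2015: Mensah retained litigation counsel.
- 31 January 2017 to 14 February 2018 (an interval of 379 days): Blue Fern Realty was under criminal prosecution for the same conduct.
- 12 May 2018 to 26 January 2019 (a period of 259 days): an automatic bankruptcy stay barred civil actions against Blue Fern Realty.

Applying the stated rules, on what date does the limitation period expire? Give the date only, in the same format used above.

12 September 2019

The claim accrued on 13 December 2011, when the wrongful act occurred.
Adding the 6 years base period to 13 December 2011 gives a deadline of 13 December 2017, before any tolling.
Because the pending criminal prosecution ran from 31 January 2017 to 14 February 2018, the deadline is extended by 379 days to 27 December 2018.
Because the automatic bankruptcy stay ran from 12 May 2018 to 26 January 2019, the deadline is extended by 259 days to 12 September 2019.
Nothing else in the chronology tolls or restarts the period.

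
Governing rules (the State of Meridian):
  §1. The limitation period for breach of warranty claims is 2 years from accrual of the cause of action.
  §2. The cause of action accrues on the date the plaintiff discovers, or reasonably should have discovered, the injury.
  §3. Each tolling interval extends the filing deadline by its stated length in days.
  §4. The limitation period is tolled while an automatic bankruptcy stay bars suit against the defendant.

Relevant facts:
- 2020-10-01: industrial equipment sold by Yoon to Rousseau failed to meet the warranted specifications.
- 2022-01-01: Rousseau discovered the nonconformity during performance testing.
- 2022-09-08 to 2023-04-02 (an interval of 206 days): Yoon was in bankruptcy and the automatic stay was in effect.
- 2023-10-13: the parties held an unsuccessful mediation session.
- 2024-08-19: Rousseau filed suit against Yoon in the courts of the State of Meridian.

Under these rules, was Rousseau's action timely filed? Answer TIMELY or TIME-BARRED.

TIME-BARRED

The claim did not accrue until Rousseau discovered the injury on 2022-01-01; the 2020-10-01 act date does not start the clock under the stated rule.
Adding the 2 years base period to 2022-01-01 gives a deadline of 2024-01-01, before any tolling.
Because the automatic bankruptcy stay ran from 2022-09-08 to 2023-04-02, the deadline is extended by 206 days to 2024-07-25.
None of the other events listed affects the running of the period under the stated rules.
Filing on 2024-08-19 missed the 2024-07-25 deadline — the action is time-barred.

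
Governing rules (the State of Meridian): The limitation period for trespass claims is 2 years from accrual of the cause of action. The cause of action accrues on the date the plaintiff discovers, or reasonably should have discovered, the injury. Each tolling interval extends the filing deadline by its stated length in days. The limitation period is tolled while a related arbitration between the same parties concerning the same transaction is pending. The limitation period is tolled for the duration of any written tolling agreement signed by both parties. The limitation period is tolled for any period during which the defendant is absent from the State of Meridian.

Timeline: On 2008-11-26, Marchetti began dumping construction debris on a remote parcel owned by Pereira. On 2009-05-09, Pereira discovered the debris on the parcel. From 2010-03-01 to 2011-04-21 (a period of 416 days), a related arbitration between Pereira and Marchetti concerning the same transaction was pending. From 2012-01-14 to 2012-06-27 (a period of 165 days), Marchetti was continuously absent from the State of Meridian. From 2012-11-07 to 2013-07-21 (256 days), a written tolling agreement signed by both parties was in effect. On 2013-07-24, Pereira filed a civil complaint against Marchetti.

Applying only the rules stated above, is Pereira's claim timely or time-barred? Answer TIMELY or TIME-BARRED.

TIMELY

The claim did not accrue until Pereira discovered the injury on 2009-05-09; the 2008-11-26 act date does not start the clock under the stated rule.
The untolled deadline — 2 years after 2009-05-09 — is 2011-05-09.
The pending related arbitration from 2010-03-01 to 2011-04-21 tolled the period for 416 days, extending the deadline to 2012-06-28.
Because the defendant's absence from the jurisdiction ran from 2012-01-14 to 2012-06-27, the deadline is extended by 165 days to 2012-12-10.
Because the written tolling agreement ran from 2012-11-07 to 2013-07-21, the deadline is extended by 256 days to 2013-08-23.
The 2013-07-24 filing precedes the 2013-08-23 deadline; the claim is timely.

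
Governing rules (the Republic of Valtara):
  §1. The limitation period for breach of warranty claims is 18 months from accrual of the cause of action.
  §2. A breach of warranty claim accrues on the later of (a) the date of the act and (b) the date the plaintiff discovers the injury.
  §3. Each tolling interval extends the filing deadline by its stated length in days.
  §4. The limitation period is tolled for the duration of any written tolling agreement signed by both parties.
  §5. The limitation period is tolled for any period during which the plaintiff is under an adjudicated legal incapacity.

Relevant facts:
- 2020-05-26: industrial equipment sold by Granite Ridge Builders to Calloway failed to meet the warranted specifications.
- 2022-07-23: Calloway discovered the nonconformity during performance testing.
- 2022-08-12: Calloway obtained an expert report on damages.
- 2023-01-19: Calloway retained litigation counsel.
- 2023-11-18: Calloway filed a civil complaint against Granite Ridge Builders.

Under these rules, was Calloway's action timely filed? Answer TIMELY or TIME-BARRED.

The claim accrued on 2022-07-23 — the later of the 2020-05-26 act and the 2022-07-23 discovery.
18 months from 2022-07-23 is 2024-01-23.
Nothing else in the chronology tolls or restarts the period.
Calloway filed on 2023-11-18, before the 2024-01-23 deadline, so the action is timely.

TIMELY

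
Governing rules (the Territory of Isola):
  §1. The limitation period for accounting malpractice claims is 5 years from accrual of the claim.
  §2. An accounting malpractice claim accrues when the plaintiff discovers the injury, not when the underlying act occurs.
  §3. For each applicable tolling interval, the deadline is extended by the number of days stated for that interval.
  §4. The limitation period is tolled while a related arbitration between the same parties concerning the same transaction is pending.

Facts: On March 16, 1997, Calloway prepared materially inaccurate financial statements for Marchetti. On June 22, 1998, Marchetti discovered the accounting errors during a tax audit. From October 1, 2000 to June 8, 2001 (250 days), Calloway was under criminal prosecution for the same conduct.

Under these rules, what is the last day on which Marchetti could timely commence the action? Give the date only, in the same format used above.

The claim did not accrue until Marchetti discovered the injury on June 22, 1998; the March 16, 1997 act date does not start the clock under the stated rule.
5 years from June 22, 1998 is June 22, 2003.
No stated provision tolls the period for a criminal prosecution, so the interval from October 1, 2000 to June 8, 2001 has no effect on the deadline.

June 22, 2003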